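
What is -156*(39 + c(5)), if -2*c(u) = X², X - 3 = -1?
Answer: -5772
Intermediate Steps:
X = 2 (X = 3 - 1 = 2)
c(u) = -2 (c(u) = -½*2² = -½*4 = -2)
-156*(39 + c(5)) = -156*(39 - 2) = -156*37 = -5772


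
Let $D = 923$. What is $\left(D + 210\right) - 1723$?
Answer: $-590$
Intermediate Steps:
$\left(D + 210\right) - 1723 = \left(923 + 210\right) - 1723 = 1133 - 1723 = -590$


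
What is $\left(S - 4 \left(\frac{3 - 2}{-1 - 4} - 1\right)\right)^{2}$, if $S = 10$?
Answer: $\frac{5476}{25} \approx 219.04$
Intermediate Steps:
$\left(S - 4 \left(\frac{3 - 2}{-1 - 4} - 1\right)\right)^{2} = \left(10 - 4 \left(\frac{3 - 2}{-1 - 4} - 1\right)\right)^{2} = \left(10 - 4 \left(1 \frac{1}{-5} - 1\right)\right)^{2} = \left(10 - 4 \left(1 \left(- \frac{1}{5}\right) - 1\right)\right)^{2} = \left(10 - 4 \left(- \frac{1}{5} - 1\right)\right)^{2} = \left(10 - - \frac{24}{5}\right)^{2} = \left(10 + \frac{24}{5}\right)^{2} = \left(\frac{74}{5}\right)^{2} = \frac{5476}{25}$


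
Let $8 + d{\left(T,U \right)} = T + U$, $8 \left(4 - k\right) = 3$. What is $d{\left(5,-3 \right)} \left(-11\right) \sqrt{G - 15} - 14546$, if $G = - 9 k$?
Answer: $-14546 + \frac{33 i \sqrt{762}}{2} \approx -14546.0 + 455.47 i$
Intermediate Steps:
$k = \frac{29}{8}$ ($k = 4 - \frac{3}{8} = \frac{29}{8} \approx 3.625$)
$G = - \frac{261}{8}$ ($G = \left(-9\right) \frac{29}{8} = - \frac{261}{8} \approx -32.625$)
$d{\left(T,U \right)} = -8 + T + U$ ($d{\left(T,U \right)} = -8 + \left(T + U\right) = -8 + T + U$)
$d{\left(5,-3 \right)} \left(-11\right) \sqrt{G - 15} - 14546 = \left(-8 + 5 - 3\right) \left(-11\right) \sqrt{- \frac{261}{8} - 15} - 14546 = \left(-6\right) \left(-11\right) \sqrt{- \frac{381}{8}} + \left(-17758 + 3212\right) = 66 \frac{i \sqrt{762}}{4} - 14546 = \frac{33 i \sqrt{762}}{2} - 14546 = -14546 + \frac{33 i \sqrt{762}}{2}$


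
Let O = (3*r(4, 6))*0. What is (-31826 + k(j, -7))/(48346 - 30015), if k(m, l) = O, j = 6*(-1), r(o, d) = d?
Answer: -31826/18331 ≈ -1.7362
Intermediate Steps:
j = -6
O = 0 (O = (3*6)*0 = 18*0 = 0)
k(m, l) = 0
(-31826 + k(j, -7))/(48346 - 30015) = (-31826 + 0)/(48346 - 30015) = -31826/18331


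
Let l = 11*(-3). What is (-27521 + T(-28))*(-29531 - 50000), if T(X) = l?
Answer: 2191397174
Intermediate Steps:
l = -33
T(X) = -33
(-27521 + T(-28))*(-29531 - 50000) = (-27521 - 33)*(-29531 - 50000) = -27554*(-79531) = 2191397174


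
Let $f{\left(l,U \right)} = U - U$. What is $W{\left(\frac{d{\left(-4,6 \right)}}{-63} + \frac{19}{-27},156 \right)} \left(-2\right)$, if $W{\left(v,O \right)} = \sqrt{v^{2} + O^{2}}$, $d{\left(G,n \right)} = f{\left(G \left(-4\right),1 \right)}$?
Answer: $- \frac{2 \sqrt{17741305}}{27} \approx -312.0$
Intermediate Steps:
$f{\left(l,U \right)} = 0$
$d{\left(G,n \right)} = 0$
$W{\left(v,O \right)} = \sqrt{O^{2} + v^{2}}$
$W{\left(\frac{d{\left(-4,6 \right)}}{-63} + \frac{19}{-27},156 \right)} \left(-2\right) = \sqrt{156^{2} + \left(\frac{0}{-63} + \frac{19}{-27}\right)^{2}} \left(-2\right) = \sqrt{24336 + \left(0 \left(- \frac{1}{63}\right) + 19 \left(- \frac{1}{27}\right)\right)^{2}} \left(-2\right) = \sqrt{24336 + \left(0 - \frac{19}{27}\right)^{2}} \left(-2\right) = \sqrt{24336 + \left(- \frac{19}{27}\right)^{2}} \left(-2\right) = \sqrt{24336 + \frac{361}{729}} \left(-2\right) = \sqrt{\frac{17741305}{729}} \left(-2\right) = \frac{\sqrt{17741305}}{27} \left(-2\right) = - \frac{2 \sqrt{17741305}}{27}$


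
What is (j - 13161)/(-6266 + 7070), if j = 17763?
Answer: 767/134 ≈ 5.7239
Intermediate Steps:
(j - 13161)/(-6266 + 7070) = (17763 - 13161)/(-6266 + 7070) = 4602/804 = 4602*(1/804) = 767/134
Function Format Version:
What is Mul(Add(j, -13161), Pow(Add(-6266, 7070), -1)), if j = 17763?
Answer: Rational(767, 134) ≈ 5.7239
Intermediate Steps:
Mul(Add(j, -13161), Pow(Add(-6266, 7070), -1)) = Mul(Add(17763, -13161), Pow(Add(-6266, 7070), -1)) = Mul(4602, Pow(804, -1)) = Mul(4602, Rational(1, 804)) = Rational(767, 134)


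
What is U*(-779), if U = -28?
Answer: 21812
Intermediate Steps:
U*(-779) = -28*(-779) = 21812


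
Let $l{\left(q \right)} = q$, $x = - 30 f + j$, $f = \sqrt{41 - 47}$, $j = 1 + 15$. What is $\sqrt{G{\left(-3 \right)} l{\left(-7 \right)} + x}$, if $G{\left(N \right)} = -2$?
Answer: $\sqrt{30 - 30 i \sqrt{6}} \approx 7.395 - 4.9685 i$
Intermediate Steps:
$j = 16$
$f = i \sqrt{6}$ ($f = \sqrt{-6} = i \sqrt{6} \approx 2.4495 i$)
$x = 16 - 30 i \sqrt{6}$ ($x = - 30 i \sqrt{6} + 16 = 16 - 30 i \sqrt{6} \approx 16.0 - 73.485 i$)
$\sqrt{G{\left(-3 \right)} l{\left(-7 \right)} + x} = \sqrt{\left(-2\right) \left(-7\right) + \left(16 - 30 i \sqrt{6}\right)} = \sqrt{14 + \left(16 - 30 i \sqrt{6}\right)} = \sqrt{30 - 30 i \sqrt{6}}$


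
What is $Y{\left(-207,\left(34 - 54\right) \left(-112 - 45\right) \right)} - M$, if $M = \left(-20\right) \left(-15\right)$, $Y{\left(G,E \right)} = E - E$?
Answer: $-300$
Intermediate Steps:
$Y{\left(G,E \right)} = 0$
$M = 300$
$Y{\left(-207,\left(34 - 54\right) \left(-112 - 45\right) \right)} - M = 0 - 300 = -300$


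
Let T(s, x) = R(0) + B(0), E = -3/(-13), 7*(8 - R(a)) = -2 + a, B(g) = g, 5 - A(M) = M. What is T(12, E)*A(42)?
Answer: -2146/7 ≈ -306.57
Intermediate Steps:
A(M) = 5 - M
R(a) = 58/7 - a/7 (R(a) = 8 - (-2 + a)/7 = 8 + (2/7 - a/7) = 58/7 - a/7)
E = 3/13 (E = -3*(-1/13) = 3/13 ≈ 0.23077)
T(s, x) = 58/7 (T(s, x) = (58/7 - ⅐*0) + 0 = (58/7 + 0) + 0 = 58/7 + 0 = 58/7)
T(12, E)*A(42) = 58*(5 - 1*42)/7 = 58*(5 - 42)/7 = (58/7)*(-37) = -2146/7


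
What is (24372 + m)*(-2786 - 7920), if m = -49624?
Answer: 270347912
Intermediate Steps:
(24372 + m)*(-2786 - 7920) = (24372 - 49624)*(-2786 - 7920) = -25252*(-10706) = 270347912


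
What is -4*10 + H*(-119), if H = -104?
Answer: 12336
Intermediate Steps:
-4*10 + H*(-119) = -4*10 - 104*(-119) = -40 + 12376 = 12336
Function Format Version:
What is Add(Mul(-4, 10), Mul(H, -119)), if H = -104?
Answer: 12336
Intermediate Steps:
Add(Mul(-4, 10), Mul(H, -119)) = Add(Mul(-4, 10), Mul(-104, -119)) = Add(-40, 12376) = 12336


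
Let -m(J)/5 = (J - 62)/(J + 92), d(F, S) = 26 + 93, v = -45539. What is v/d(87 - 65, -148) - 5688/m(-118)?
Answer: -649623/2975 ≈ -218.36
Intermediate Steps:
d(F, S) = 119
m(J) = -5*(-62 + J)/(92 + J) (m(J) = -5*(J - 62)/(J + 92) = -5*(-62 + J)/(92 + J))
v/d(87 - 65, -148) - 5688/m(-118) = -45539/119 - 5688*(92 - 118)/(5*(62 - 1*(-118))) = -45539*1/119 - 5688*(-26/(5*(62 + 118))) = -45539/119 - 5688/(5*(-1/26)*180) = -45539/119 - 5688/(-450/13) = -45539/119 - 5688*(-13/450) = -45539/119 + 4108/25 = -649623/2975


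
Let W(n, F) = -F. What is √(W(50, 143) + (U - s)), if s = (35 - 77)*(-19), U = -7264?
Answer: I*√8205 ≈ 90.581*I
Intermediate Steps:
s = 798 (s = -42*(-19) = 798)
√(W(50, 143) + (U - s)) = √(-1*143 + (-7264 - 1*798)) = √(-143 + (-7264 - 798)) = √(-143 - 8062) = √(-8205) = I*√8205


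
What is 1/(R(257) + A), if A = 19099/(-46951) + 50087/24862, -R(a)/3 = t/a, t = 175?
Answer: -299995010834/130493857507 ≈ -2.2989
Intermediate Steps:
R(a) = -525/a
A = 1876795399/1167295762 (A = 19099*(-1/46951) + 50087*(1/24862) = -19099/46951 + 50087/24862 = 1876795399/1167295762 ≈ 1.6078)
1/(R(257) + A) = 1/(-525/257 + 1876795399/1167295762) = 1/(-130493857507/299995010834) = -299995010834/130493857507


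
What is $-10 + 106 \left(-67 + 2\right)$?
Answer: $-6900$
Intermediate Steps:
$-10 + 106 \left(-67 + 2\right) = -10 + 106 \left(-65\right) = -10 - 6890 = -6900$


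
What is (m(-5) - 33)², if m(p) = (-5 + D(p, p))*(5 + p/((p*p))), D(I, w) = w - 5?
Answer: 11025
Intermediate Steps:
D(I, w) = -5 + w
m(p) = (-10 + p)*(5 + 1/p) (m(p) = (-5 + (-5 + p))*(5 + p/((p*p))) = (-10 + p)*(5 + p/(p²)) = (-10 + p)*(5 + p/p²) = (-10 + p)*(5 + 1/p))
(m(-5) - 33)² = ((-49 - 10/(-5) + 5*(-5)) - 33)² = ((-49 - 10*(-⅕) - 25) - 33)² = ((-49 + 2 - 25) - 33)² = (-72 - 33)² = (-105)² = 11025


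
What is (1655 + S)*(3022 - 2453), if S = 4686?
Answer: 3608029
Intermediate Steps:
(1655 + S)*(3022 - 2453) = (1655 + 4686)*(3022 - 2453) = 6341*569 = 3608029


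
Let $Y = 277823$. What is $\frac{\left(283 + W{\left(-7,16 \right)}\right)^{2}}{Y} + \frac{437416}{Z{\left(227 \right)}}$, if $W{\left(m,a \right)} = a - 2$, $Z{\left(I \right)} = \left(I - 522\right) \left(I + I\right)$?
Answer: $- \frac{54855196999}{18604417195} \approx -2.9485$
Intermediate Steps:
$Z{\left(I \right)} = 2 I \left(-522 + I\right)$ ($Z{\left(I \right)} = \left(-522 + I\right) 2 I = 2 I \left(-522 + I\right)$)
$W{\left(m,a \right)} = -2 + a$ ($W{\left(m,a \right)} = a - 2 = -2 + a$)
$\frac{\left(283 + W{\left(-7,16 \right)}\right)^{2}}{Y} + \frac{437416}{Z{\left(227 \right)}} = \frac{\left(283 + \left(-2 + 16\right)\right)^{2}}{277823} + \frac{437416}{2 \cdot 227 \left(-522 + 227\right)} = \left(283 + 14\right)^{2} \cdot \frac{1}{277823} + \frac{437416}{2 \cdot 227 \left(-295\right)} = 297^{2} \cdot \frac{1}{277823} + \frac{437416}{-133930} = 88209 \cdot \frac{1}{277823} + 437416 \left(- \frac{1}{133930}\right) = \frac{88209}{277823} - \frac{218708}{66965} = - \frac{54855196999}{18604417195}$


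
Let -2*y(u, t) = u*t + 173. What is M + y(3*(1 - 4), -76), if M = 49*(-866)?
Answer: -85725/2 ≈ -42863.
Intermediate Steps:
M = -42434
y(u, t) = -173/2 - t*u/2 (y(u, t) = -(u*t + 173)/2 = -(t*u + 173)/2 = -(173 + t*u)/2 = -173/2 - t*u/2)
M + y(3*(1 - 4), -76) = -42434 + (-173/2 - ½*(-76)*3*(1 - 4)) = -42434 + (-173/2 - ½*(-76)*3*(-3)) = -42434 + (-173/2 - ½*(-76)*(-9)) = -42434 + (-173/2 - 342) = -42434 - 857/2 = -85725/2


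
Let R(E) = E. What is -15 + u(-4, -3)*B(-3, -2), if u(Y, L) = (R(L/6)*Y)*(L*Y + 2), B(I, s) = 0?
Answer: -15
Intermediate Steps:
u(Y, L) = L*Y*(2 + L*Y)/6 (u(Y, L) = ((L/6)*Y)*(L*Y + 2) = ((L*(1/6))*Y)*(2 + L*Y) = ((L/6)*Y)*(2 + L*Y) = (L*Y/6)*(2 + L*Y) = L*Y*(2 + L*Y)/6)
-15 + u(-4, -3)*B(-3, -2) = -15 + ((1/6)*(-3)*(-4)*(2 - 3*(-4)))*0 = -15 + ((1/6)*(-3)*(-4)*(2 + 12))*0 = -15 + ((1/6)*(-3)*(-4)*14)*0 = -15 + 28*0 = -15 + 0 = -15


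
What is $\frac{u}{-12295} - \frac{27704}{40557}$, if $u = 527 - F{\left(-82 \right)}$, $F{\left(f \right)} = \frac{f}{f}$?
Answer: $- \frac{361953662}{498648315} \approx -0.72587$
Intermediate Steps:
$F{\left(f \right)} = 1$
$u = 526$ ($u = 527 - 1 = 526$)
$\frac{u}{-12295} - \frac{27704}{40557} = \frac{526}{-12295} - \frac{27704}{40557} = 526 \left(- \frac{1}{12295}\right) - \frac{27704}{40557} = - \frac{526}{12295} - \frac{27704}{40557} = - \frac{361953662}{498648315}$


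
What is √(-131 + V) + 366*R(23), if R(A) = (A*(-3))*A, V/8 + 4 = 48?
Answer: -580842 + √221 ≈ -5.8083e+5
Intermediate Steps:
V = 352 (V = -32 + 8*48 = -32 + 384 = 352)
R(A) = -3*A² (R(A) = (-3*A)*A = -3*A²)
√(-131 + V) + 366*R(23) = √(-131 + 352) + 366*(-3*23²) = √221 + 366*(-3*529) = √221 + 366*(-1587) = √221 - 580842 = -580842 + √221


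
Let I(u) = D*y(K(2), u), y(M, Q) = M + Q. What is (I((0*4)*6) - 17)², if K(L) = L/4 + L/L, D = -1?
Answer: 1369/4 ≈ 342.25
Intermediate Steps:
K(L) = 1 + L/4 (K(L) = L*(¼) + 1 = L/4 + 1 = 1 + L/4)
I(u) = -3/2 - u (I(u) = -((1 + (¼)*2) + u) = -((1 + ½) + u) = -(3/2 + u) = -3/2 - u)
(I((0*4)*6) - 17)² = ((-3/2 - 0*4*6) - 17)² = ((-3/2 - 0*6) - 17)² = ((-3/2 - 1*0) - 17)² = ((-3/2 + 0) - 17)² = (-3/2 - 17)² = (-37/2)² = 1369/4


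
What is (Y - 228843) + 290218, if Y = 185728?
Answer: 247103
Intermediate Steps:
(Y - 228843) + 290218 = (185728 - 228843) + 290218 = -43115 + 290218 = 247103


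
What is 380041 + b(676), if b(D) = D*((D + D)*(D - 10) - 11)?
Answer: 609064637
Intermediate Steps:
b(D) = D*(-11 + 2*D*(-10 + D)) (b(D) = D*((2*D)*(-10 + D) - 11) = D*(2*D*(-10 + D) - 11) = D*(-11 + 2*D*(-10 + D)))
380041 + b(676) = 380041 + 676*(-11 - 20*676 + 2*676**2) = 380041 + 676*(-11 - 13520 + 2*456976) = 380041 + 676*(-11 - 13520 + 913952) = 380041 + 676*900421 = 380041 + 608684596 = 609064637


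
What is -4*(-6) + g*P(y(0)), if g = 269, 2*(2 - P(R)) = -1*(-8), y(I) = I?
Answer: -514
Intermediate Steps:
P(R) = -2 (P(R) = 2 - (-1)*(-8)/2 = 2 - ½*8 = 2 - 4 = -2)
-4*(-6) + g*P(y(0)) = -4*(-6) + 269*(-2) = 24 - 538 = -514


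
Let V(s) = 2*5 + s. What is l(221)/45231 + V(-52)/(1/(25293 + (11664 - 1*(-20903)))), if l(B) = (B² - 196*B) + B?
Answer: -109916751974/45231 ≈ -2.4301e+6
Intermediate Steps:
V(s) = 10 + s
l(B) = B² - 195*B
l(221)/45231 + V(-52)/(1/(25293 + (11664 - 1*(-20903)))) = (221*(-195 + 221))/45231 + (10 - 52)/(1/(25293 + (11664 - 1*(-20903)))) = (221*26)*(1/45231) - 42/(1/(25293 + (11664 + 20903))) = 5746*(1/45231) - 42/(1/(25293 + 32567)) = 5746/45231 - 42/(1/57860) = 5746/45231 - 42/1/57860 = 5746/45231 - 42*57860 = 5746/45231 - 2430120 = -109916751974/45231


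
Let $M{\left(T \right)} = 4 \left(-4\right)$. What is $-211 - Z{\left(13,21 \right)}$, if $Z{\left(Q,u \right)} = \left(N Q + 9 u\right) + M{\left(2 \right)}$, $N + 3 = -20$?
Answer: $-85$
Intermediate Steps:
$M{\left(T \right)} = -16$
$N = -23$ ($N = -3 - 20 = -23$)
$Z{\left(Q,u \right)} = -16 - 23 Q + 9 u$ ($Z{\left(Q,u \right)} = \left(- 23 Q + 9 u\right) - 16 = -16 - 23 Q + 9 u$)
$-211 - Z{\left(13,21 \right)} = -211 - \left(-16 - 299 + 9 \cdot 21\right) = -211 - \left(-16 - 299 + 189\right) = -211 - -126 = -211 + 126 = -85$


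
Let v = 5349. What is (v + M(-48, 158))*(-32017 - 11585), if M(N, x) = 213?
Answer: -242514324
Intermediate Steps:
(v + M(-48, 158))*(-32017 - 11585) = (5349 + 213)*(-32017 - 11585) = 5562*(-43602) = -242514324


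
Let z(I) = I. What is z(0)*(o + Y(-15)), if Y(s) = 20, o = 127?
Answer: 0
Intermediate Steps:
z(0)*(o + Y(-15)) = 0*(127 + 20) = 0*147 = 0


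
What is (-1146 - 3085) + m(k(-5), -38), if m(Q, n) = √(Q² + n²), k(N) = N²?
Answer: -4231 + √2069 ≈ -4185.5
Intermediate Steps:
(-1146 - 3085) + m(k(-5), -38) = (-1146 - 3085) + √(((-5)²)² + (-38)²) = -4231 + √(25² + 1444) = -4231 + √(625 + 1444) = -4231 + √2069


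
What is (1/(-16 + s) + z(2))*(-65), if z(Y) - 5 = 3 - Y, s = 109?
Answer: -36335/93 ≈ -390.70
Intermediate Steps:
z(Y) = 8 - Y (z(Y) = 5 + (3 - Y) = 8 - Y)
(1/(-16 + s) + z(2))*(-65) = (1/(-16 + 109) + (8 - 1*2))*(-65) = (1/93 + (8 - 2))*(-65) = (1/93 + 6)*(-65) = (559/93)*(-65) = -36335/93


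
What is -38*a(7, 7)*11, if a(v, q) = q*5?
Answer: -14630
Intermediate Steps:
a(v, q) = 5*q
-38*a(7, 7)*11 = -190*7*11 = -38*35*11 = -1330*11 = -14630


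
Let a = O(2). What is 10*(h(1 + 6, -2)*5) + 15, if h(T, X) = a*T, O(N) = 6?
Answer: 2115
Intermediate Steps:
a = 6
h(T, X) = 6*T
10*(h(1 + 6, -2)*5) + 15 = 10*((6*(1 + 6))*5) + 15 = 10*((6*7)*5) + 15 = 10*(42*5) + 15 = 10*210 + 15 = 2100 + 15 = 2115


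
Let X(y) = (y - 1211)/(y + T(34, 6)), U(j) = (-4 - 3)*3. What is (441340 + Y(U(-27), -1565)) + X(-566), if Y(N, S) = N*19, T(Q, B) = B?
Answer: 246928737/560 ≈ 4.4094e+5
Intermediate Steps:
U(j) = -21 (U(j) = -7*3 = -21)
X(y) = (-1211 + y)/(6 + y) (X(y) = (y - 1211)/(y + 6) = (-1211 + y)/(6 + y))
Y(N, S) = 19*N
(441340 + Y(U(-27), -1565)) + X(-566) = (441340 + 19*(-21)) + (-1211 - 566)/(6 - 566) = (441340 - 399) - 1777/(-560) = 440941 - 1/560*(-1777) = 440941 + 1777/560 = 246928737/560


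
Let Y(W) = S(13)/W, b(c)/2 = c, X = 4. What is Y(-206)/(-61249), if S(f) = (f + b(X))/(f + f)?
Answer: 21/328049644 ≈ 6.4015e-8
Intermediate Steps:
b(c) = 2*c
S(f) = (8 + f)/(2*f) (S(f) = (f + 2*4)/(f + f) = (f + 8)/((2*f)) = (8 + f)*(1/(2*f)) = (8 + f)/(2*f))
Y(W) = 21/(26*W) (Y(W) = ((½)*(8 + 13)/13)/W = ((½)*(1/13)*21)/W = 21/(26*W))
Y(-206)/(-61249) = ((21/26)/(-206))/(-61249) = ((21/26)*(-1/206))*(-1/61249) = -21/5356*(-1/61249) = 21/328049644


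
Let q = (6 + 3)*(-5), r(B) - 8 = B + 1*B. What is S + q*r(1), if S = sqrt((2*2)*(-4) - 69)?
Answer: -450 + I*sqrt(85) ≈ -450.0 + 9.2195*I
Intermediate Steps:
r(B) = 8 + 2*B (r(B) = 8 + (B + 1*B) = 8 + (B + B) = 8 + 2*B)
S = I*sqrt(85) (S = sqrt(4*(-4) - 69) = sqrt(-16 - 69) = sqrt(-85) = I*sqrt(85) ≈ 9.2195*I)
q = -45 (q = 9*(-5) = -45)
S + q*r(1) = I*sqrt(85) - 45*(8 + 2*1) = I*sqrt(85) - 45*(8 + 2) = I*sqrt(85) - 45*10 = I*sqrt(85) - 450 = -450 + I*sqrt(85)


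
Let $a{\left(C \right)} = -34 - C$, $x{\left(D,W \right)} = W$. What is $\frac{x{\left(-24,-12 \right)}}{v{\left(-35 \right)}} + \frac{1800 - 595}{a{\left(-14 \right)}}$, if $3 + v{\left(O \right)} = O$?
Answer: $- \frac{4555}{76} \approx -59.934$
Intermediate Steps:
$v{\left(O \right)} = -3 + O$
$\frac{x{\left(-24,-12 \right)}}{v{\left(-35 \right)}} + \frac{1800 - 595}{a{\left(-14 \right)}} = - \frac{12}{-3 - 35} + \frac{1800 - 595}{-34 - -14} = - \frac{12}{-38} + \frac{1205}{-34 + 14} = \left(-12\right) \left(- \frac{1}{38}\right) + \frac{1205}{-20} = \frac{6}{19} + 1205 \left(- \frac{1}{20}\right) = \frac{6}{19} - \frac{241}{4} = - \frac{4555}{76}$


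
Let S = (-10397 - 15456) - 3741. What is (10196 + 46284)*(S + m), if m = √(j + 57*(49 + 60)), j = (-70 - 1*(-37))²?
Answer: -1671469120 + 56480*√7302 ≈ -1.6666e+9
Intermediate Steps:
S = -29594 (S = -25853 - 3741 = -29594)
j = 1089 (j = (-70 + 37)² = (-33)² = 1089)
m = √7302 (m = √(1089 + 57*(49 + 60)) = √(1089 + 57*109) = √(1089 + 6213) = √7302 ≈ 85.452)
(10196 + 46284)*(S + m) = (10196 + 46284)*(-29594 + √7302) = 56480*(-29594 + √7302) = -1671469120 + 56480*√7302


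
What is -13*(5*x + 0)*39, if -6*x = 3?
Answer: 2535/2 ≈ 1267.5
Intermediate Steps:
x = -½ (x = -⅙*3 = -½ ≈ -0.50000)
-13*(5*x + 0)*39 = -13*(5*(-½) + 0)*39 = -13*(-5/2 + 0)*39 = -13*(-5/2)*39 = (65/2)*39 = 2535/2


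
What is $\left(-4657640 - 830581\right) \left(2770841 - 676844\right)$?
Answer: $-11492318309337$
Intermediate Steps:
$\left(-4657640 - 830581\right) \left(2770841 - 676844\right) = \left(-5488221\right) 2093997 = -11492318309337$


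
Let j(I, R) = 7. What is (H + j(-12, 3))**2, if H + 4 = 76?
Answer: 6241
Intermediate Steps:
H = 72 (H = -4 + 76 = 72)
(H + j(-12, 3))**2 = (72 + 7)**2 = 79**2 = 6241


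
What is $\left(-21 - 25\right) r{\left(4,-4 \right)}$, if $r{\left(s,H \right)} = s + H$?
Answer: $0$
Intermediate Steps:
$r{\left(s,H \right)} = H + s$
$\left(-21 - 25\right) r{\left(4,-4 \right)} = \left(-21 - 25\right) \left(-4 + 4\right) = \left(-46\right) 0 = 0$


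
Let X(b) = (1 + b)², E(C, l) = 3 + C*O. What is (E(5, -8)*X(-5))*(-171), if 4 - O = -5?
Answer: -131328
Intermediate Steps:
O = 9 (O = 4 - 1*(-5) = 4 + 5 = 9)
E(C, l) = 3 + 9*C (E(C, l) = 3 + C*9 = 3 + 9*C)
(E(5, -8)*X(-5))*(-171) = ((3 + 9*5)*(1 - 5)²)*(-171) = ((3 + 45)*(-4)²)*(-171) = (48*16)*(-171) = 768*(-171) = -131328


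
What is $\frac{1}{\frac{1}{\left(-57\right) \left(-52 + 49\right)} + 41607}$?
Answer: $\frac{171}{7114798} \approx 2.4034 \cdot 10^{-5}$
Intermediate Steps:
$\frac{1}{\frac{1}{\left(-57\right) \left(-52 + 49\right)} + 41607} = \frac{1}{\frac{1}{\left(-57\right) \left(-3\right)} + 41607} = \frac{1}{\frac{1}{171} + 41607} = \frac{1}{\frac{7114798}{171}} = \frac{171}{7114798}$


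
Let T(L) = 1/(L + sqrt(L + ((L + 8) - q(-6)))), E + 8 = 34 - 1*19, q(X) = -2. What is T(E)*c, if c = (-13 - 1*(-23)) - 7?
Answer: 21/25 - 6*sqrt(6)/25 ≈ 0.25212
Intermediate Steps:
E = 7 (E = -8 + (34 - 1*19) = -8 + (34 - 19) = -8 + 15 = 7)
c = 3 (c = (-13 + 23) - 7 = 10 - 7 = 3)
T(L) = 1/(L + sqrt(10 + 2*L)) (T(L) = 1/(L + sqrt(L + ((L + 8) - 1*(-2)))) = 1/(L + sqrt(L + ((8 + L) + 2))) = 1/(L + sqrt(L + (10 + L))) = 1/(L + sqrt(10 + 2*L)))
T(E)*c = 3/(7 + sqrt(2)*sqrt(5 + 7)) = 3/(7 + sqrt(2)*sqrt(12)) = 3/(7 + sqrt(2)*(2*sqrt(3))) = 3/(7 + 2*sqrt(6))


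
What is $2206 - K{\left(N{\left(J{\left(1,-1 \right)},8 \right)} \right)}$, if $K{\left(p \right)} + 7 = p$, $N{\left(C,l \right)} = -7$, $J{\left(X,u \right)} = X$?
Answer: $2220$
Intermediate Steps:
$K{\left(p \right)} = -7 + p$
$2206 - K{\left(N{\left(J{\left(1,-1 \right)},8 \right)} \right)} = 2206 - \left(-7 - 7\right) = 2206 - -14 = 2206 + 14 = 2220$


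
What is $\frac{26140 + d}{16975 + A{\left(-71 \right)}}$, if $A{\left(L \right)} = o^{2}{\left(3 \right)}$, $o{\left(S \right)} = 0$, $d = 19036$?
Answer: $\frac{45176}{16975} \approx 2.6613$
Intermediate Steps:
$A{\left(L \right)} = 0$ ($A{\left(L \right)} = 0^{2} = 0$)
$\frac{26140 + d}{16975 + A{\left(-71 \right)}} = \frac{26140 + 19036}{16975 + 0} = \frac{45176}{16975}$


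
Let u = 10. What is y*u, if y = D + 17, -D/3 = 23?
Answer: -520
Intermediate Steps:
D = -69 (D = -3*23 = -69)
y = -52 (y = -69 + 17 = -52)
y*u = -52*10 = -520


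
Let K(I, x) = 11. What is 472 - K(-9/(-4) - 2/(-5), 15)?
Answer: 461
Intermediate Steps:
472 - K(-9/(-4) - 2/(-5), 15) = 472 - 1*11 = 472 - 11 = 461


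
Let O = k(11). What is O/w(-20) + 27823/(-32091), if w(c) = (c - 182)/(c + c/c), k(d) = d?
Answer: 1086773/6482382 ≈ 0.16765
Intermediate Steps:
w(c) = (-182 + c)/(1 + c) (w(c) = (-182 + c)/(c + 1) = (-182 + c)/(1 + c))
O = 11
O/w(-20) + 27823/(-32091) = 11/(((-182 - 20)/(1 - 20))) + 27823/(-32091) = 11/((-202/(-19))) + 27823*(-1/32091) = 11/((-1/19*(-202))) - 27823/32091 = 11/(202/19) - 27823/32091 = 11*(19/202) - 27823/32091 = 209/202 - 27823/32091 = 1086773/6482382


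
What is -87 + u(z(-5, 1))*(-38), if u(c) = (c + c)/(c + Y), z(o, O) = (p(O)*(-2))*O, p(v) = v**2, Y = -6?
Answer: -106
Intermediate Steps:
z(o, O) = -2*O**3 (z(o, O) = (O**2*(-2))*O = (-2*O**2)*O = -2*O**3)
u(c) = 2*c/(-6 + c) (u(c) = (c + c)/(c - 6) = (2*c)/(-6 + c) = 2*c/(-6 + c))
-87 + u(z(-5, 1))*(-38) = -87 + (2*(-2*1**3)/(-6 - 2*1**3))*(-38) = -87 + (2*(-2*1)/(-6 - 2*1))*(-38) = -87 + (2*(-2)/(-6 - 2))*(-38) = -87 + (2*(-2)/(-8))*(-38) = -87 + (2*(-2)*(-1/8))*(-38) = -87 + (1/2)*(-38) = -87 - 19 = -106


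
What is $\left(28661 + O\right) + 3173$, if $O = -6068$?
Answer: $25766$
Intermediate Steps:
$\left(28661 + O\right) + 3173 = \left(28661 - 6068\right) + 3173 = 22593 + 3173 = 25766$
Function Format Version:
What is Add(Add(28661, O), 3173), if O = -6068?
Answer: 25766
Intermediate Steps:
Add(Add(28661, O), 3173) = Add(Add(28661, -6068), 3173) = Add(22593, 3173) = 25766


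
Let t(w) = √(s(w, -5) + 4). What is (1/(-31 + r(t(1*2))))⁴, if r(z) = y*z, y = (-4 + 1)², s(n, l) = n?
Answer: (31 - 9*√6)⁻⁴ ≈ 0.00015553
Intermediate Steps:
y = 9 (y = (-3)² = 9)
t(w) = √(4 + w) (t(w) = √(w + 4) = √(4 + w))
r(z) = 9*z
(1/(-31 + r(t(1*2))))⁴ = (1/(-31 + 9*√(4 + 1*2)))⁴ = (1/(-31 + 9*√(4 + 2)))⁴ = (1/(-31 + 9*√6))⁴ = (-31 + 9*√6)⁻⁴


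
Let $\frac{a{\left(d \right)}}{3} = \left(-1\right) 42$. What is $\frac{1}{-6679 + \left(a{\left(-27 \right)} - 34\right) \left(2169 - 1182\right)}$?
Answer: $- \frac{1}{164599} \approx -6.0754 \cdot 10^{-6}$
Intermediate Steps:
$a{\left(d \right)} = -126$ ($a{\left(d \right)} = 3 \left(\left(-1\right) 42\right) = 3 \left(-42\right) = -126$)
$\frac{1}{-6679 + \left(a{\left(-27 \right)} - 34\right) \left(2169 - 1182\right)} = \frac{1}{-6679 + \left(-126 - 34\right) \left(2169 - 1182\right)} = \frac{1}{-6679 - 157920} = \frac{1}{-164599} = - \frac{1}{164599}$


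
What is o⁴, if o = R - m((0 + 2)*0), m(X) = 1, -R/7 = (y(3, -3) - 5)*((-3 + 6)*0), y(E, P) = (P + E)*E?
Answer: 1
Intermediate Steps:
y(E, P) = E*(E + P) (y(E, P) = (E + P)*E = E*(E + P))
R = 0 (R = -7*(3*(3 - 3) - 5)*(-3 + 6)*0 = -7*(3*0 - 5)*3*0 = -7*(0 - 5)*0 = -(-35)*0 = -7*0 = 0)
o = -1 (o = 0 - 1*1 = 0 - 1 = -1)
o⁴ = (-1)⁴ = 1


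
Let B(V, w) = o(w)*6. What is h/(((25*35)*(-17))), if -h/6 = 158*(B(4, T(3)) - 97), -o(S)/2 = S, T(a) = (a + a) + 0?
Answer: -160212/14875 ≈ -10.771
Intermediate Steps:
T(a) = 2*a (T(a) = 2*a + 0 = 2*a)
o(S) = -2*S
B(V, w) = -12*w (B(V, w) = -2*w*6 = -12*w)
h = 160212 (h = -948*(-24*3 - 97) = -948*(-12*6 - 97) = -948*(-72 - 97) = -948*(-169) = -6*(-26702) = 160212)
h/(((25*35)*(-17))) = 160212/(((25*35)*(-17))) = 160212/((875*(-17))) = 160212/(-14875) = 160212*(-1/14875) = -160212/14875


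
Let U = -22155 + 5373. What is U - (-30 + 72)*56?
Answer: -19134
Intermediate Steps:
U = -16782
U - (-30 + 72)*56 = -16782 - (-30 + 72)*56 = -16782 - 42*56 = -16782 - 1*2352 = -16782 - 2352 = -19134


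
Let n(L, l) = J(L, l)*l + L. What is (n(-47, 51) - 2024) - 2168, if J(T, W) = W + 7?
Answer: -1281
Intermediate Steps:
J(T, W) = 7 + W
n(L, l) = L + l*(7 + l) (n(L, l) = (7 + l)*l + L = l*(7 + l) + L = L + l*(7 + l))
(n(-47, 51) - 2024) - 2168 = ((-47 + 51*(7 + 51)) - 2024) - 2168 = ((-47 + 51*58) - 2024) - 2168 = ((-47 + 2958) - 2024) - 2168 = (2911 - 2024) - 2168 = 887 - 2168 = -1281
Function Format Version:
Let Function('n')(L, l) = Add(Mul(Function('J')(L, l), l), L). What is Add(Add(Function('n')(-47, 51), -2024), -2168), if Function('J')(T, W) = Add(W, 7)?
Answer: -1281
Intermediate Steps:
Function('J')(T, W) = Add(7, W)
Function('n')(L, l) = Add(L, Mul(l, Add(7, l))) (Function('n')(L, l) = Add(Mul(Add(7, l), l), L) = Add(Mul(l, Add(7, l)), L) = Add(L, Mul(l, Add(7, l))))
Add(Add(Function('n')(-47, 51), -2024), -2168) = Add(Add(Add(-47, Mul(51, Add(7, 51))), -2024), -2168) = Add(Add(Add(-47, Mul(51, 58)), -2024), -2168) = Add(Add(Add(-47, 2958), -2024), -2168) = Add(Add(2911, -2024), -2168) = Add(887, -2168) = -1281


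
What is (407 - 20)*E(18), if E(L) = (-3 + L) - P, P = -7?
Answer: 8514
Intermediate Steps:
E(L) = 4 + L (E(L) = (-3 + L) - 1*(-7) = (-3 + L) + 7 = 4 + L)
(407 - 20)*E(18) = (407 - 20)*(4 + 18) = 387*22 = 8514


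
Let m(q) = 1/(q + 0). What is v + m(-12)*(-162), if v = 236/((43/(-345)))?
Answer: -161679/86 ≈ -1880.0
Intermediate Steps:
m(q) = 1/q
v = -81420/43 (v = 236/((43*(-1/345))) = 236/(-43/345) = 236*(-345/43) = -81420/43 ≈ -1893.5)
v + m(-12)*(-162) = -81420/43 - 162/(-12) = -81420/43 - 1/12*(-162) = -81420/43 + 27/2 = -161679/86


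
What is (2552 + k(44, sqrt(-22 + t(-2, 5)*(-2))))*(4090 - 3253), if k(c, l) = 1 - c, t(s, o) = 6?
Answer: 2100033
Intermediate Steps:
(2552 + k(44, sqrt(-22 + t(-2, 5)*(-2))))*(4090 - 3253) = (2552 + (1 - 1*44))*(4090 - 3253) = (2552 + (1 - 44))*837 = (2552 - 43)*837 = 2509*837 = 2100033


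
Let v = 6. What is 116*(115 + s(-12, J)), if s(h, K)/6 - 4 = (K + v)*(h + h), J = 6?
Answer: -184324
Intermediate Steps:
s(h, K) = 24 + 12*h*(6 + K) (s(h, K) = 24 + 6*((K + 6)*(h + h)) = 24 + 6*((6 + K)*(2*h)) = 24 + 6*(2*h*(6 + K)) = 24 + 12*h*(6 + K))
116*(115 + s(-12, J)) = 116*(115 + (24 + 72*(-12) + 12*6*(-12))) = 116*(115 + (24 - 864 - 864)) = 116*(115 - 1704) = 116*(-1589) = -184324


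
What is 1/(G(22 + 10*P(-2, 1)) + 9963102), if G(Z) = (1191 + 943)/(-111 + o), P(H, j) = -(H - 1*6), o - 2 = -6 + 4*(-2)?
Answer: 123/1225459412 ≈ 1.0037e-7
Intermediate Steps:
o = -12 (o = 2 + (-6 + 4*(-2)) = 2 + (-6 - 8) = 2 - 14 = -12)
P(H, j) = 6 - H (P(H, j) = -(H - 6) = -(-6 + H) = 6 - H)
G(Z) = -2134/123 (G(Z) = (1191 + 943)/(-111 - 12) = 2134/(-123) = 2134*(-1/123) = -2134/123)
1/(G(22 + 10*P(-2, 1)) + 9963102) = 1/(-2134/123 + 9963102) = 1/(1225459412/123) = 123/1225459412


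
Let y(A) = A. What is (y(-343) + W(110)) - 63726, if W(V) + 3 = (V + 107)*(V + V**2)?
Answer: 2585498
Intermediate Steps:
W(V) = -3 + (107 + V)*(V + V**2) (W(V) = -3 + (V + 107)*(V + V**2) = -3 + (107 + V)*(V + V**2))
(y(-343) + W(110)) - 63726 = (-343 + (-3 + 110**3 + 107*110 + 108*110**2)) - 63726 = (-343 + (-3 + 1331000 + 11770 + 108*12100)) - 63726 = (-343 + (-3 + 1331000 + 11770 + 1306800)) - 63726 = (-343 + 2649567) - 63726 = 2649224 - 63726 = 2585498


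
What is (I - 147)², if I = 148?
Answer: 1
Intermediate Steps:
(I - 147)² = (148 - 147)² = 1² = 1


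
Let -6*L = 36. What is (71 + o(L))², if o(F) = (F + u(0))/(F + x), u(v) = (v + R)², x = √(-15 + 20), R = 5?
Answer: 4357374/961 - 79306*√5/961 ≈ 4349.7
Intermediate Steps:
x = √5 ≈ 2.2361
L = -6 (L = -⅙*36 = -6)
u(v) = (5 + v)² (u(v) = (v + 5)² = (5 + v)²)
o(F) = (25 + F)/(F + √5) (o(F) = (F + (5 + 0)²)/(F + √5) = (F + 5²)/(F + √5) = (F + 25)/(F + √5) = (25 + F)/(F + √5))
(71 + o(L))² = (71 + (25 - 6)/(-6 + √5))² = (71 + 19/(-6 + √5))²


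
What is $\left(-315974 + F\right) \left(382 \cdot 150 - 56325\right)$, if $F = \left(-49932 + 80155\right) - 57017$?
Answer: $-334198800$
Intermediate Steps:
$F = -26794$ ($F = 30223 - 57017 = -26794$)
$\left(-315974 + F\right) \left(382 \cdot 150 - 56325\right) = \left(-315974 - 26794\right) \left(382 \cdot 150 - 56325\right) = - 342768 \left(57300 - 56325\right) = \left(-342768\right) 975 = -334198800$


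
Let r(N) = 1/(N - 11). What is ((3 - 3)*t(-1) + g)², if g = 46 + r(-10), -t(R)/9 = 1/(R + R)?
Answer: 931225/441 ≈ 2111.6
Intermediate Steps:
r(N) = 1/(-11 + N)
t(R) = -9/(2*R) (t(R) = -9/(R + R) = -9*1/(2*R) = -9/(2*R))
g = 965/21 (g = 46 + 1/(-11 - 10) = 46 + 1/(-21) = 46 - 1/21 = 965/21 ≈ 45.952)
((3 - 3)*t(-1) + g)² = ((3 - 3)*(-9/2/(-1)) + 965/21)² = (0*(-9/2*(-1)) + 965/21)² = (0*(9/2) + 965/21)² = (0 + 965/21)² = (965/21)² = 931225/441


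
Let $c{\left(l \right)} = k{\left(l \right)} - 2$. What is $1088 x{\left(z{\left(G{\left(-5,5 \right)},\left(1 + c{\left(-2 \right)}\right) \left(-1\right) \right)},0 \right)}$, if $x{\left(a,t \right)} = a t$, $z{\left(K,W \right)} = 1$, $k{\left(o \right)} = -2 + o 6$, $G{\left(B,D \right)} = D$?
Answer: $0$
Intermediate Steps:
$k{\left(o \right)} = -2 + 6 o$
$c{\left(l \right)} = -4 + 6 l$ ($c{\left(l \right)} = \left(-2 + 6 l\right) - 2 = -4 + 6 l$)
$1088 x{\left(z{\left(G{\left(-5,5 \right)},\left(1 + c{\left(-2 \right)}\right) \left(-1\right) \right)},0 \right)} = 1088 \cdot 1 \cdot 0 = 1088 \cdot 0 = 0$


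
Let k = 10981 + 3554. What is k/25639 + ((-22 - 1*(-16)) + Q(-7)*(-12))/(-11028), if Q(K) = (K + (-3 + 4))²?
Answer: 28586977/47124482 ≈ 0.60663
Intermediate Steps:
Q(K) = (1 + K)² (Q(K) = (K + 1)² = (1 + K)²)
k = 14535
k/25639 + ((-22 - 1*(-16)) + Q(-7)*(-12))/(-11028) = 14535/25639 + ((-22 - 1*(-16)) + (1 - 7)²*(-12))/(-11028) = 14535*(1/25639) + ((-22 + 16) + (-6)²*(-12))*(-1/11028) = 14535/25639 + (-6 + 36*(-12))*(-1/11028) = 14535/25639 + (-6 - 432)*(-1/11028) = 14535/25639 - 438*(-1/11028) = 14535/25639 + 73/1838 = 28586977/47124482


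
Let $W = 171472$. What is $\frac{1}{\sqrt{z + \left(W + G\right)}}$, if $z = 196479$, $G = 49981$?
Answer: $\frac{\sqrt{104483}}{208966} \approx 0.0015468$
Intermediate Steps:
$\frac{1}{\sqrt{z + \left(W + G\right)}} = \frac{1}{\sqrt{196479 + \left(171472 + 49981\right)}} = \frac{1}{\sqrt{196479 + 221453}} = \frac{1}{\sqrt{417932}} = \frac{1}{2 \sqrt{104483}} = \frac{\sqrt{104483}}{208966}$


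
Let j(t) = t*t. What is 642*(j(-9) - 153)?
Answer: -46224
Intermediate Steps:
j(t) = t²
642*(j(-9) - 153) = 642*((-9)² - 153) = 642*(81 - 153) = 642*(-72) = -46224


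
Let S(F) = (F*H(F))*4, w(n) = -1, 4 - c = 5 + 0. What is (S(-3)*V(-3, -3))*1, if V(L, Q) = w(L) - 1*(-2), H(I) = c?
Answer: 12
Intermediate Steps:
c = -1 (c = 4 - (5 + 0) = 4 - 1*5 = 4 - 5 = -1)
H(I) = -1
V(L, Q) = 1 (V(L, Q) = -1 - 1*(-2) = -1 + 2 = 1)
S(F) = -4*F (S(F) = (F*(-1))*4 = -F*4 = -4*F)
(S(-3)*V(-3, -3))*1 = (-4*(-3)*1)*1 = (12*1)*1 = 12*1 = 12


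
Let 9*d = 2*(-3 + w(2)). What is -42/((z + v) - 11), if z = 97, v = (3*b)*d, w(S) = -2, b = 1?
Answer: -63/124 ≈ -0.50806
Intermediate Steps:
d = -10/9 (d = (2*(-3 - 2))/9 = (2*(-5))/9 = (⅑)*(-10) = -10/9 ≈ -1.1111)
v = -10/3 (v = (3*1)*(-10/9) = 3*(-10/9) = -10/3 ≈ -3.3333)
-42/((z + v) - 11) = -42/((97 - 10/3) - 11) = -42/(281/3 - 11) = -42/248/3 = -42*3/248 = -63/124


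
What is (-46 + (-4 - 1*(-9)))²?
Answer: 1681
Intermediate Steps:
(-46 + (-4 - 1*(-9)))² = (-46 + (-4 + 9))² = (-46 + 5)² = (-41)² = 1681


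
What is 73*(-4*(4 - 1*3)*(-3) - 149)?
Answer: -10001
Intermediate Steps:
73*(-4*(4 - 1*3)*(-3) - 149) = 73*(-4*(4 - 3)*(-3) - 149) = 73*(-4*1*(-3) - 149) = 73*(-4*(-3) - 149) = 73*(12 - 149) = 73*(-137) = -10001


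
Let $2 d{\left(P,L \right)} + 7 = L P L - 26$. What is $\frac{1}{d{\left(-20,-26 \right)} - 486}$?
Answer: $- \frac{2}{14525} \approx -0.00013769$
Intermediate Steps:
$d{\left(P,L \right)} = - \frac{33}{2} + \frac{P L^{2}}{2}$ ($d{\left(P,L \right)} = - \frac{7}{2} + \frac{L P L - 26}{2} = - \frac{7}{2} + \frac{P L^{2} - 26}{2} = - \frac{7}{2} + \frac{-26 + P L^{2}}{2} = - \frac{7}{2} + \left(-13 + \frac{P L^{2}}{2}\right) = - \frac{33}{2} + \frac{P L^{2}}{2}$)
$\frac{1}{d{\left(-20,-26 \right)} - 486} = \frac{1}{\left(- \frac{33}{2} + \frac{1}{2} \left(-20\right) \left(-26\right)^{2}\right) - 486} = \frac{1}{\left(- \frac{33}{2} + \frac{1}{2} \left(-20\right) 676\right) - 486} = \frac{1}{\left(- \frac{33}{2} - 6760\right) - 486} = \frac{1}{- \frac{13553}{2} - 486} = \frac{1}{- \frac{14525}{2}} = - \frac{2}{14525}$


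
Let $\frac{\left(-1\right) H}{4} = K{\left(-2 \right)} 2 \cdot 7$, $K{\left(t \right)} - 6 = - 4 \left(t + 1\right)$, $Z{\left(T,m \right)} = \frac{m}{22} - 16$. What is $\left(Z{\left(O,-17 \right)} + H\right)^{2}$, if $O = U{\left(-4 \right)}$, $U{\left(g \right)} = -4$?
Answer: $\frac{161010721}{484} \approx 3.3267 \cdot 10^{5}$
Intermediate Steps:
$O = -4$
$Z{\left(T,m \right)} = -16 + \frac{m}{22}$ ($Z{\left(T,m \right)} = \frac{m}{22} - 16 = -16 + \frac{m}{22}$)
$K{\left(t \right)} = 2 - 4 t$ ($K{\left(t \right)} = 6 - 4 \left(t + 1\right) = 6 - 4 \left(1 + t\right) = 6 - \left(4 + 4 t\right) = 2 - 4 t$)
$H = -560$ ($H = - 4 \left(2 - -8\right) 2 \cdot 7 = - 4 \left(2 + 8\right) 2 \cdot 7 = - 4 \cdot 10 \cdot 2 \cdot 7 = - 4 \cdot 20 \cdot 7 = \left(-4\right) 140 = -560$)
$\left(Z{\left(O,-17 \right)} + H\right)^{2} = \left(\left(-16 + \frac{1}{22} \left(-17\right)\right) - 560\right)^{2} = \left(\left(-16 - \frac{17}{22}\right) - 560\right)^{2} = \left(- \frac{369}{22} - 560\right)^{2} = \left(- \frac{12689}{22}\right)^{2} = \frac{161010721}{484}$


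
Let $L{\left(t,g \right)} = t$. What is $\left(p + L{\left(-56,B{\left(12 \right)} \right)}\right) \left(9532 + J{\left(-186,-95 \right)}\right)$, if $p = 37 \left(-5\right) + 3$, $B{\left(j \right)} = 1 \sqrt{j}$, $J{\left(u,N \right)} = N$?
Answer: $-2246006$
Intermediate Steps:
$B{\left(j \right)} = \sqrt{j}$
$p = -182$ ($p = -185 + 3 = -182$)
$\left(p + L{\left(-56,B{\left(12 \right)} \right)}\right) \left(9532 + J{\left(-186,-95 \right)}\right) = \left(-182 - 56\right) \left(9532 - 95\right) = \left(-238\right) 9437 = -2246006$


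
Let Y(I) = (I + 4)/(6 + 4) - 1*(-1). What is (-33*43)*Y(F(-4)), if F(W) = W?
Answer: -1419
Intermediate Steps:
Y(I) = 7/5 + I/10 (Y(I) = (4 + I)/10 + 1 = (4 + I)*(1/10) + 1 = (2/5 + I/10) + 1 = 7/5 + I/10)
(-33*43)*Y(F(-4)) = (-33*43)*(7/5 + (1/10)*(-4)) = -1419*(7/5 - 2/5) = -1419*1 = -1419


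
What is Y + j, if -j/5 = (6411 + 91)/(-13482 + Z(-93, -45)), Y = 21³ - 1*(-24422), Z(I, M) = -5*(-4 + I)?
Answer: 437810461/12997 ≈ 33686.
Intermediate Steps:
Z(I, M) = 20 - 5*I
Y = 33683 (Y = 9261 + 24422 = 33683)
j = 32510/12997 (j = -5*(6411 + 91)/(-13482 + (20 - 5*(-93))) = -32510/(-13482 + (20 + 465)) = -32510/(-13482 + 485) = -32510/(-12997) = -32510*(-1)/12997 = -5*(-6502/12997) = 32510/12997 ≈ 2.5013)
Y + j = 33683 + 32510/12997 = 437810461/12997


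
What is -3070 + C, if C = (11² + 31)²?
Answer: 20034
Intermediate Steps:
C = 23104 (C = (121 + 31)² = 152² = 23104)
-3070 + C = -3070 + 23104 = 20034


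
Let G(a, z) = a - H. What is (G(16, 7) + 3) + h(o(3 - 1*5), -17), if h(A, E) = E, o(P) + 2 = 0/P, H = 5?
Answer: -3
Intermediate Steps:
G(a, z) = -5 + a (G(a, z) = a - 1*5 = a - 5 = -5 + a)
o(P) = -2 (o(P) = -2 + 0/P = -2 + 0 = -2)
(G(16, 7) + 3) + h(o(3 - 1*5), -17) = ((-5 + 16) + 3) - 17 = (11 + 3) - 17 = 14 - 17 = -3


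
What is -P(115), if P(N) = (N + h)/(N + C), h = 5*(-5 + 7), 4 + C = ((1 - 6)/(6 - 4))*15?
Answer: -250/147 ≈ -1.7007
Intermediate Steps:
C = -83/2 (C = -4 + ((1 - 6)/(6 - 4))*15 = -4 - 5/2*15 = -4 - 75/2 = -83/2 ≈ -41.500)
h = 10 (h = 5*2 = 10)
P(N) = (10 + N)/(-83/2 + N) (P(N) = (N + 10)/(N - 83/2) = (10 + N)/(-83/2 + N))
-P(115) = -2*(10 + 115)/(-83 + 2*115) = -2*125/(-83 + 230) = -2*125/147 = -1*250/147 = -250/147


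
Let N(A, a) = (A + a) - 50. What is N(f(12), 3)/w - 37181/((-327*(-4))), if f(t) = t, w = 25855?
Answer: -192272107/6763668 ≈ -28.427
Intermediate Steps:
N(A, a) = -50 + A + a
N(f(12), 3)/w - 37181/((-327*(-4))) = (-50 + 12 + 3)/25855 - 37181/((-327*(-4))) = -35*1/25855 - 37181/1308 = -7/5171 - 37181*1/1308 = -7/5171 - 37181/1308 = -192272107/6763668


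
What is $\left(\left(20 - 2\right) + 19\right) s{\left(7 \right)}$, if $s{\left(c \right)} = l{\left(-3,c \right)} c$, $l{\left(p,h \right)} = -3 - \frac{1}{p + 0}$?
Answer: $- \frac{2072}{3} \approx -690.67$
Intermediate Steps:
$l{\left(p,h \right)} = -3 - \frac{1}{p}$
$s{\left(c \right)} = - \frac{8 c}{3}$ ($s{\left(c \right)} = \left(-3 - \frac{1}{-3}\right) c = \left(-3 - - \frac{1}{3}\right) c = \left(-3 + \frac{1}{3}\right) c = - \frac{8 c}{3}$)
$\left(\left(20 - 2\right) + 19\right) s{\left(7 \right)} = \left(\left(20 - 2\right) + 19\right) \left(\left(- \frac{8}{3}\right) 7\right) = \left(\left(20 - 2\right) + 19\right) \left(- \frac{56}{3}\right) = \left(18 + 19\right) \left(- \frac{56}{3}\right) = 37 \left(- \frac{56}{3}\right) = - \frac{2072}{3}$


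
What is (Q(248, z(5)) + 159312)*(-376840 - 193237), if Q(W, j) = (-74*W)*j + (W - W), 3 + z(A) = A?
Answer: -69896000816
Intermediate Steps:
z(A) = -3 + A
Q(W, j) = -74*W*j (Q(W, j) = -74*W*j + 0 = -74*W*j)
(Q(248, z(5)) + 159312)*(-376840 - 193237) = (-74*248*(-3 + 5) + 159312)*(-376840 - 193237) = (-74*248*2 + 159312)*(-570077) = (-36704 + 159312)*(-570077) = 122608*(-570077) = -69896000816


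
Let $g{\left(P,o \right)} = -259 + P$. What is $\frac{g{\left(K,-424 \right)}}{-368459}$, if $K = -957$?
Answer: $\frac{1216}{368459} \approx 0.0033002$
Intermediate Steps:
$\frac{g{\left(K,-424 \right)}}{-368459} = \frac{-259 - 957}{-368459} = \left(-1216\right) \left(- \frac{1}{368459}\right) = \frac{1216}{368459}$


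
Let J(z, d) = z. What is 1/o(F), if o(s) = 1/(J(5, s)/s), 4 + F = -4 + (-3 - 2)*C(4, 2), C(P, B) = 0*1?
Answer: -5/8 ≈ -0.62500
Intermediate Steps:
C(P, B) = 0
F = -8 (F = -4 + (-4 + (-3 - 2)*0) = -4 + (-4 - 5*0) = -4 + (-4 + 0) = -4 - 4 = -8)
o(s) = s/5 (o(s) = 1/(5/s) = s/5)
1/o(F) = 1/((⅕)*(-8)) = 1/(-8/5) = -5/8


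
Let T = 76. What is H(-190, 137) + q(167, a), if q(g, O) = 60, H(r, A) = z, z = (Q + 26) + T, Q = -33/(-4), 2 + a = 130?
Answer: 681/4 ≈ 170.25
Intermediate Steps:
a = 128 (a = -2 + 130 = 128)
Q = 33/4 (Q = -33*(-¼) = 33/4 ≈ 8.2500)
z = 441/4 (z = (33/4 + 26) + 76 = 137/4 + 76 = 441/4 ≈ 110.25)
H(r, A) = 441/4
H(-190, 137) + q(167, a) = 441/4 + 60 = 681/4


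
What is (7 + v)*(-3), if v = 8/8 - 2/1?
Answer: -18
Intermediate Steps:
v = -1 (v = 8*(1/8) - 2*1 = 1 - 2 = -1)
(7 + v)*(-3) = (7 - 1)*(-3) = 6*(-3) = -18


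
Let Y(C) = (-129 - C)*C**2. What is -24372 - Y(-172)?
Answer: -1296484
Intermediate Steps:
Y(C) = C**2*(-129 - C)
-24372 - Y(-172) = -24372 - (-172)**2*(-129 - 1*(-172)) = -24372 - 29584*(-129 + 172) = -24372 - 29584*43 = -24372 - 1*1272112 = -24372 - 1272112 = -1296484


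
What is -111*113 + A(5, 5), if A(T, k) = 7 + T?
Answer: -12531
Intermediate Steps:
-111*113 + A(5, 5) = -111*113 + (7 + 5) = -12543 + 12 = -12531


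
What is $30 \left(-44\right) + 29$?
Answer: $-1291$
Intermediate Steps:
$30 \left(-44\right) + 29 = -1320 + 29 = -1291$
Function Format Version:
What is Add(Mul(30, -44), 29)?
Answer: -1291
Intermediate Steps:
Add(Mul(30, -44), 29) = Add(-1320, 29) = -1291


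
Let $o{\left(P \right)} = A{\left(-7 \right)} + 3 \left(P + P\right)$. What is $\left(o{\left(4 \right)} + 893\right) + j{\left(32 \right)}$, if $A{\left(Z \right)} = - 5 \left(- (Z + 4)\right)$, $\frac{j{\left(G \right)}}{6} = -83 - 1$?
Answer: $398$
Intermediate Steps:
$j{\left(G \right)} = -504$ ($j{\left(G \right)} = 6 \left(-83 - 1\right) = 6 \left(-84\right) = -504$)
$A{\left(Z \right)} = 20 + 5 Z$ ($A{\left(Z \right)} = - 5 \left(- (4 + Z)\right) = - 5 \left(-4 - Z\right) = 20 + 5 Z$)
$o{\left(P \right)} = -15 + 6 P$ ($o{\left(P \right)} = \left(20 + 5 \left(-7\right)\right) + 3 \left(P + P\right) = \left(20 - 35\right) + 3 \cdot 2 P = -15 + 6 P$)
$\left(o{\left(4 \right)} + 893\right) + j{\left(32 \right)} = \left(\left(-15 + 6 \cdot 4\right) + 893\right) - 504 = \left(\left(-15 + 24\right) + 893\right) - 504 = \left(9 + 893\right) - 504 = 902 - 504 = 398$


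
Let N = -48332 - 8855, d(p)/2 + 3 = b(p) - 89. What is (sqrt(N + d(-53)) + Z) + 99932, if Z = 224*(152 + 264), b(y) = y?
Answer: 193116 + 7*I*sqrt(1173) ≈ 1.9312e+5 + 239.74*I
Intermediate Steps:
d(p) = -184 + 2*p (d(p) = -6 + 2*(p - 89) = -6 + 2*(-89 + p) = -6 + (-178 + 2*p) = -184 + 2*p)
N = -57187
Z = 93184 (Z = 224*416 = 93184)
(sqrt(N + d(-53)) + Z) + 99932 = (sqrt(-57187 + (-184 + 2*(-53))) + 93184) + 99932 = (sqrt(-57187 + (-184 - 106)) + 93184) + 99932 = (sqrt(-57187 - 290) + 93184) + 99932 = (sqrt(-57477) + 93184) + 99932 = (7*I*sqrt(1173) + 93184) + 99932 = (93184 + 7*I*sqrt(1173)) + 99932 = 193116 + 7*I*sqrt(1173)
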